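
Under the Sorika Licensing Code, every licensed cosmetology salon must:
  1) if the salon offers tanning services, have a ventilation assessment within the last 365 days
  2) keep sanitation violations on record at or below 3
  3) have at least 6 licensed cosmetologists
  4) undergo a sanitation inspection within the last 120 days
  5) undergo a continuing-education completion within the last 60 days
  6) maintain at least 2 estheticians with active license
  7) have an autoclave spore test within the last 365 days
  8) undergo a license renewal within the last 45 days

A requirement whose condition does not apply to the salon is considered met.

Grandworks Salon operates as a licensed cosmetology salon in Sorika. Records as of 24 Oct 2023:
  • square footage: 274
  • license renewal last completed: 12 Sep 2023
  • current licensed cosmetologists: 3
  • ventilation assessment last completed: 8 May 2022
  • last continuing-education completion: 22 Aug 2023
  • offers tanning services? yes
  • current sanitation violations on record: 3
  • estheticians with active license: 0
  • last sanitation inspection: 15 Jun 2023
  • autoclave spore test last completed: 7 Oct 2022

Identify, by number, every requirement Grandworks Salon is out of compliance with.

1, 3, 4, 5, 6, 7

1. condition 'offers tanning services' holds; ventilation assessment 534 days ago vs limit 365 → not met
2. sanitation violations on record 3 ≤ 3 → met
3. licensed cosmetologists 3 < 6 → not met
4. sanitation inspection 131 days ago vs limit 120 → not met
5. continuing-education completion 63 days ago vs limit 60 → not met
6. estheticians with active license 0 < 2 → not met
7. autoclave spore test 382 days ago vs limit 365 → not met
8. license renewal 42 days ago vs limit 45 → met
Not met: 1, 3, 4, 5, 6, 7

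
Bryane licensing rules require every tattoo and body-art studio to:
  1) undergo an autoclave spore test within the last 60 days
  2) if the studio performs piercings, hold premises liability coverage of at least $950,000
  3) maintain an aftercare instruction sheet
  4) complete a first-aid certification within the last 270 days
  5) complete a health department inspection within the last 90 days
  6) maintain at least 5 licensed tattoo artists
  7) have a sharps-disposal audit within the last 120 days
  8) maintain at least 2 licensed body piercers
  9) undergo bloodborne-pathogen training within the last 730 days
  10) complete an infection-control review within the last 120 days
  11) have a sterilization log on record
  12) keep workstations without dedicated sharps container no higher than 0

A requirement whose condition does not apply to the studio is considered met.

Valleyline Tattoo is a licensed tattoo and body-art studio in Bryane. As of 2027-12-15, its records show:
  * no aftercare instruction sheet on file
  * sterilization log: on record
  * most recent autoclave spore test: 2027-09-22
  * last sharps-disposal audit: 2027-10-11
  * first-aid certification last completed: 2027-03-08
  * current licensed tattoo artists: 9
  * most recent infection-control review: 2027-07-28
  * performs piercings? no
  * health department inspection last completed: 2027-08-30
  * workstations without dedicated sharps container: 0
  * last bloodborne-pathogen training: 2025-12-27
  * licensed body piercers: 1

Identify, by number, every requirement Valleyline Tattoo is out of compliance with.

1. autoclave spore test 84 days ago vs limit 60 → not met
2. condition 'performs piercings' does not hold → requirement n/a → met
3. aftercare instruction sheet absent → not met
4. first-aid certification 282 days ago vs limit 270 → not met
5. health department inspection 107 days ago vs limit 90 → not met
6. licensed tattoo artists 9 ≥ 5 → met
7. sharps-disposal audit 65 days ago vs limit 120 → met
8. licensed body piercers 1 < 2 → not met
9. bloodborne-pathogen training 718 days ago vs limit 730 → met
10. infection-control review 140 days ago vs limit 120 → not met
11. sterilization log present → met
12. workstations without dedicated sharps container 0 ≤ 0 → met
Not met: 1, 3, 4, 5, 8, 10

1, 3, 4, 5, 8, 10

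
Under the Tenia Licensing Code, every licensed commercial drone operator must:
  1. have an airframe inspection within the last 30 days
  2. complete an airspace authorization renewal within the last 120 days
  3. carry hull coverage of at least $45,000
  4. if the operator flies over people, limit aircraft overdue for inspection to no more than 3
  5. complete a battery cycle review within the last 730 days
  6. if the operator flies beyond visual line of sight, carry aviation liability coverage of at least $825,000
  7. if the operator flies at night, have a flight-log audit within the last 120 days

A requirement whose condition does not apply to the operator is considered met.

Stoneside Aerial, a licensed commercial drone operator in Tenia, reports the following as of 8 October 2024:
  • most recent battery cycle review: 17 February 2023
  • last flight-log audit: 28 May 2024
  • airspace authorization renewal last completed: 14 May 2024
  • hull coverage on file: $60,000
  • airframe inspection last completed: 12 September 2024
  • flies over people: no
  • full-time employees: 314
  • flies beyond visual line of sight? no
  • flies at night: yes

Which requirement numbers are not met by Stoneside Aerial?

1. airframe inspection 26 days ago vs limit 30 → met
2. airspace authorization renewal 147 days ago vs limit 120 → not met
3. hull coverage $60,000 ≥ $45,000 → met
4. condition 'flies over people' does not hold → requirement n/a → met
5. battery cycle review 599 days ago vs limit 730 → met
6. condition 'flies beyond visual line of sight' does not hold → requirement n/a → met
7. condition 'flies at night' holds; flight-log audit 133 days ago vs limit 120 → not met
Not met: 2, 7

2, 7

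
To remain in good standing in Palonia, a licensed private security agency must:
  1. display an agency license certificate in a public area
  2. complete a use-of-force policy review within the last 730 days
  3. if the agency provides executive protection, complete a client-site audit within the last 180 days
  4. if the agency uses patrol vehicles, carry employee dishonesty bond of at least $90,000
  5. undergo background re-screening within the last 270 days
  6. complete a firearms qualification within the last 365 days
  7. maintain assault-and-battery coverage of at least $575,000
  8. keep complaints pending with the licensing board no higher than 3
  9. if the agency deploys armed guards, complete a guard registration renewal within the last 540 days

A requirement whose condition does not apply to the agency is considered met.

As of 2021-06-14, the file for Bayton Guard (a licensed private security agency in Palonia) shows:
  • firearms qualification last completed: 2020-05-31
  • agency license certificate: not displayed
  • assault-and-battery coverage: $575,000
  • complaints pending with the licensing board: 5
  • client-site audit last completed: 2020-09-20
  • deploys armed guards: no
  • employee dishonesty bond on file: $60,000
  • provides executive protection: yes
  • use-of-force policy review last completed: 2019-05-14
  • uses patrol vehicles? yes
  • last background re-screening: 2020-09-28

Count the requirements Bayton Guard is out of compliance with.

1. agency license certificate absent → not met
2. use-of-force policy review 762 days ago vs limit 730 → not met
3. condition 'provides executive protection' holds; client-site audit 267 days ago vs limit 180 → not met
4. condition 'uses patrol vehicles' holds; employee dishonesty bond $60,000 < $90,000 → not met
5. background re-screening 259 days ago vs limit 270 → met
6. firearms qualification 379 days ago vs limit 365 → not met
7. assault-and-battery coverage $575,000 ≥ $575,000 → met
8. complaints pending with the licensing board 5 > 3 → not met
9. condition 'deploys armed guards' does not hold → requirement n/a → met
Not met: 6 of 9

6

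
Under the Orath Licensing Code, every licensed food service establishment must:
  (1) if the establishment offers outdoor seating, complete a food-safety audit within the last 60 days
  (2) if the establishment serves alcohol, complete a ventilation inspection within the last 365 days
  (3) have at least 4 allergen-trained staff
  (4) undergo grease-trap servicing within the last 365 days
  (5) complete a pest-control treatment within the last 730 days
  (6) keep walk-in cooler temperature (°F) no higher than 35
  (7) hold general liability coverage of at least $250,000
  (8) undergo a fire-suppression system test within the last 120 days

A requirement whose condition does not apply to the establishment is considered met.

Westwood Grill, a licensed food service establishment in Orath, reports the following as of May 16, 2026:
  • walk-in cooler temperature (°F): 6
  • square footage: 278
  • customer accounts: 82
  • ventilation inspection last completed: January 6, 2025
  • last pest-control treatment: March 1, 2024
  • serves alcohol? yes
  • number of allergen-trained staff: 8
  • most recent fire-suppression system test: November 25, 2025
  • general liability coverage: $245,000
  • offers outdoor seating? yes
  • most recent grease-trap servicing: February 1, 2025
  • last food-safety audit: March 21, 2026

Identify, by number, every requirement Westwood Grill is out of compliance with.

2, 4, 5, 7, 8

1. condition 'offers outdoor seating' holds; food-safety audit 56 days ago vs limit 60 → met
2. condition 'serves alcohol' holds; ventilation inspection 495 days ago vs limit 365 → not met
3. allergen-trained staff 8 ≥ 4 → met
4. grease-trap servicing 469 days ago vs limit 365 → not met
5. pest-control treatment 806 days ago vs limit 730 → not met
6. walk-in cooler temperature (°F) 6 ≤ 35 → met
7. general liability coverage $245,000 < $250,000 → not met
8. fire-suppression system test 172 days ago vs limit 120 → not met
Not met: 2, 4, 5, 7, 8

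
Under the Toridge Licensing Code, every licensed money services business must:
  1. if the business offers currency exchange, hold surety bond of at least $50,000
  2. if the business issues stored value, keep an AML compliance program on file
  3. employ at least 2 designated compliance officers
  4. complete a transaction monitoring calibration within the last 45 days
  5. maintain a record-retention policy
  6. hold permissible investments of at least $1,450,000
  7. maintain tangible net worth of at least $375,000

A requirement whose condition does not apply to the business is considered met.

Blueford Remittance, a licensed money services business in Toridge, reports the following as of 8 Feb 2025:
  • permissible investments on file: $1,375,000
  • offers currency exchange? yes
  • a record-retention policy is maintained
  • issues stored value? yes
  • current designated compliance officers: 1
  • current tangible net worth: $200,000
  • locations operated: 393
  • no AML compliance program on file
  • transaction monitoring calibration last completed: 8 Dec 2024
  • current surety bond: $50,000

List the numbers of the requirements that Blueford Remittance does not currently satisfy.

2, 3, 4, 6, 7

1. condition 'offers currency exchange' holds; surety bond $50,000 ≥ $50,000 → met
2. condition 'issues stored value' holds; AML compliance program absent → not met
3. designated compliance officers 1 < 2 → not met
4. transaction monitoring calibration 62 days ago vs limit 45 → not met
5. record-retention policy present → met
6. permissible investments $1,375,000 < $1,450,000 → not met
7. tangible net worth $200,000 < $375,000 → not met
Not met: 2, 3, 4, 6, 7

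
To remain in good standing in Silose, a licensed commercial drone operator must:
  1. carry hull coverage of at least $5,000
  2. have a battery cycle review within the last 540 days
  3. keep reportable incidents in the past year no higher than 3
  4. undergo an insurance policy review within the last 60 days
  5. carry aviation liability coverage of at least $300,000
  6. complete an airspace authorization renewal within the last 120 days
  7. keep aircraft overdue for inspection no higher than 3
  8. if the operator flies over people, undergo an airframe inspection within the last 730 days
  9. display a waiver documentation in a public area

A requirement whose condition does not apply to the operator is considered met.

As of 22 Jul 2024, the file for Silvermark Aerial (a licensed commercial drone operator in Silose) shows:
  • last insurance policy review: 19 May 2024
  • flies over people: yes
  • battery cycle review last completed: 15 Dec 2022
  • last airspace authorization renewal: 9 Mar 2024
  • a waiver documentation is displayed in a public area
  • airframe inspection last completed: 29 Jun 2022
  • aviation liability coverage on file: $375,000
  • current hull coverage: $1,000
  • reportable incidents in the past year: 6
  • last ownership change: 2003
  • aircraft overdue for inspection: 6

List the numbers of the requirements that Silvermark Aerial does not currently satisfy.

1. hull coverage $1,000 < $5,000 → not met
2. battery cycle review 585 days ago vs limit 540 → not met
3. reportable incidents in the past year 6 > 3 → not met
4. insurance policy review 64 days ago vs limit 60 → not met
5. aviation liability coverage $375,000 ≥ $300,000 → met
6. airspace authorization renewal 135 days ago vs limit 120 → not met
7. aircraft overdue for inspection 6 > 3 → not met
8. condition 'flies over people' holds; airframe inspection 754 days ago vs limit 730 → not met
9. waiver documentation present → met
Not met: 1, 2, 3, 4, 6, 7, 8

1, 2, 3, 4, 6, 7, 8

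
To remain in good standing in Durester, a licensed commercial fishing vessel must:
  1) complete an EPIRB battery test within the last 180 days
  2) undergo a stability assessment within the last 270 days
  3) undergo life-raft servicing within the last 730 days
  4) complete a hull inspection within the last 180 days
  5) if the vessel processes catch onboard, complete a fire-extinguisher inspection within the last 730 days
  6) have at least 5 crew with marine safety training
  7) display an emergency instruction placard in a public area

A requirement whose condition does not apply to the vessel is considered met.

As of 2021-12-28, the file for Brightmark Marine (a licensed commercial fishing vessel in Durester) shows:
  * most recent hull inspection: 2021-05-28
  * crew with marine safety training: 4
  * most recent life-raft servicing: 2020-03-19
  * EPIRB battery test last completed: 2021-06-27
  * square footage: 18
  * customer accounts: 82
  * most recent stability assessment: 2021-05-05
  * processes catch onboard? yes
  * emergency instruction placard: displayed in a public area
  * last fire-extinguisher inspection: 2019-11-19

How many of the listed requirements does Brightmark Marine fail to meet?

1. EPIRB battery test 184 days ago vs limit 180 → not met
2. stability assessment 237 days ago vs limit 270 → met
3. life-raft servicing 649 days ago vs limit 730 → met
4. hull inspection 214 days ago vs limit 180 → not met
5. condition 'processes catch onboard' holds; fire-extinguisher inspection 770 days ago vs limit 730 → not met
6. crew with marine safety training 4 < 5 → not met
7. emergency instruction placard present → met
Not met: 4 of 7

4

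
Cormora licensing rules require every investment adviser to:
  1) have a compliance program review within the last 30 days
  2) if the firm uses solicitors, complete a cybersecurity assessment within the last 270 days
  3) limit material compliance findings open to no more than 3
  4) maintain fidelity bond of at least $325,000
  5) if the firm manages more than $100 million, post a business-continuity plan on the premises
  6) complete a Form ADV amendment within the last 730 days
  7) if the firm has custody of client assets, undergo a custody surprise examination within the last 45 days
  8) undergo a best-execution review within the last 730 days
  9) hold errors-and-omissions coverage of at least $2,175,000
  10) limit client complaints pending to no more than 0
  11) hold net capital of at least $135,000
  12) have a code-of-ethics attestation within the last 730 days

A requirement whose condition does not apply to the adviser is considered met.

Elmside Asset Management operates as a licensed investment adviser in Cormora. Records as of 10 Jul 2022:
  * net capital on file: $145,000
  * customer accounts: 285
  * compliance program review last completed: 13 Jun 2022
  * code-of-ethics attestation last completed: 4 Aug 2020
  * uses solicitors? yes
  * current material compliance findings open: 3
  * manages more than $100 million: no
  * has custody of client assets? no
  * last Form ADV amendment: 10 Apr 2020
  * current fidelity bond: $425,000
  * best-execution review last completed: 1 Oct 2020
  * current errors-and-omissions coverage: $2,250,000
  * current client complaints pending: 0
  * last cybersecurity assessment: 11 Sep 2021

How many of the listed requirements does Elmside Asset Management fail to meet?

1. compliance program review 27 days ago vs limit 30 → met
2. condition 'uses solicitors' holds; cybersecurity assessment 302 days ago vs limit 270 → not met
3. material compliance findings open 3 ≤ 3 → met
4. fidelity bond $425,000 ≥ $325,000 → met
5. condition 'manages more than $100 million' does not hold → requirement n/a → met
6. Form ADV amendment 821 days ago vs limit 730 → not met
7. condition 'has custody of client assets' does not hold → requirement n/a → met
8. best-execution review 647 days ago vs limit 730 → met
9. errors-and-omissions coverage $2,250,000 ≥ $2,175,000 → met
10. client complaints pending 0 ≤ 0 → met
11. net capital $145,000 ≥ $135,000 → met
12. code-of-ethics attestation 705 days ago vs limit 730 → met
Not met: 2 of 12

2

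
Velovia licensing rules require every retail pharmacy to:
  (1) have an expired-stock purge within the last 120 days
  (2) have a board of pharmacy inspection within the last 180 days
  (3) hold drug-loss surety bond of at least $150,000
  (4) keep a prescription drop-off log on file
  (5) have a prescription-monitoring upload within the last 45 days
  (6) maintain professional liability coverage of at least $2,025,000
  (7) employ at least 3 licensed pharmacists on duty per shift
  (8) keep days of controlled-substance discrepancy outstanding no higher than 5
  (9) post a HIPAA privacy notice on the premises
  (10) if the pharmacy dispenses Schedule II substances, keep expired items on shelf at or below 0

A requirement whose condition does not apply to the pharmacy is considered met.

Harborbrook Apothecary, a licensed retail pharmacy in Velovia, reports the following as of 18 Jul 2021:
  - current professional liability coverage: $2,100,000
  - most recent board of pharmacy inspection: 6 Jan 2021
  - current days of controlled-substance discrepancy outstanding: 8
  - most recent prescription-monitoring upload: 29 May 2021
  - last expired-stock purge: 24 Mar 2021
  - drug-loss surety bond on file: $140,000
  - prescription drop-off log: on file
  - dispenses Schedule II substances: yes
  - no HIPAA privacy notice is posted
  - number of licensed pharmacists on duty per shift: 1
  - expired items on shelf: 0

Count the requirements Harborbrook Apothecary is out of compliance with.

1. expired-stock purge 116 days ago vs limit 120 → met
2. board of pharmacy inspection 193 days ago vs limit 180 → not met
3. drug-loss surety bond $140,000 < $150,000 → not met
4. prescription drop-off log present → met
5. prescription-monitoring upload 50 days ago vs limit 45 → not met
6. professional liability coverage $2,100,000 ≥ $2,025,000 → met
7. licensed pharmacists on duty per shift 1 < 3 → not met
8. days of controlled-substance discrepancy outstanding 8 > 5 → not met
9. HIPAA privacy notice absent → not met
10. condition 'dispenses Schedule II substances' holds; expired items on shelf 0 ≤ 0 → met
Not met: 6 of 10

6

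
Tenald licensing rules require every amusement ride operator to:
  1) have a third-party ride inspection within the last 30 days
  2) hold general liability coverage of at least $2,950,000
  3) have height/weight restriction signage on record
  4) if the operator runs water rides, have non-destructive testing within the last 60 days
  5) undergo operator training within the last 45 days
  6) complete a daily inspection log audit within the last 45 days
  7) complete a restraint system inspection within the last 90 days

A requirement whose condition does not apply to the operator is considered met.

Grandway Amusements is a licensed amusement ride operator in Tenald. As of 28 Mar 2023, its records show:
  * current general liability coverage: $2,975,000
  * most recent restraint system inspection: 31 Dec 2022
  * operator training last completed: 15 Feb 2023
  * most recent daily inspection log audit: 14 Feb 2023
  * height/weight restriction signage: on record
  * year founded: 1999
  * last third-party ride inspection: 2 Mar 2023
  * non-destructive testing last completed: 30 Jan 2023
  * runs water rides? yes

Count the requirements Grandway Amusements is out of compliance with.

0

1. third-party ride inspection 26 days ago vs limit 30 → met
2. general liability coverage $2,975,000 ≥ $2,950,000 → met
3. height/weight restriction signage present → met
4. condition 'runs water rides' holds; non-destructive testing 57 days ago vs limit 60 → met
5. operator training 41 days ago vs limit 45 → met
6. daily inspection log audit 42 days ago vs limit 45 → met
7. restraint system inspection 87 days ago vs limit 90 → met
Not met: 0 of 7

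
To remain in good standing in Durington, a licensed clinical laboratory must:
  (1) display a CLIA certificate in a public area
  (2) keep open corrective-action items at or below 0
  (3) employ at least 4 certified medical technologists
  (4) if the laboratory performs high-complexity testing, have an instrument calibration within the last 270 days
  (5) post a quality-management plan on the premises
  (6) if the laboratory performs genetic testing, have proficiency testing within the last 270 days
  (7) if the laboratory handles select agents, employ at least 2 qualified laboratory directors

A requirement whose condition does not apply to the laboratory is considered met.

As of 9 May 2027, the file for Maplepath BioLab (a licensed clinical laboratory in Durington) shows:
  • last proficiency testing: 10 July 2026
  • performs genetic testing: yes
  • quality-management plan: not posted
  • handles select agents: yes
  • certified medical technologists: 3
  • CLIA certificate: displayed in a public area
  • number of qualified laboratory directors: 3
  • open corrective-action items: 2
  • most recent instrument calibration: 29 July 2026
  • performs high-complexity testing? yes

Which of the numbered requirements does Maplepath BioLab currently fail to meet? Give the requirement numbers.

1. CLIA certificate present → met
2. open corrective-action items 2 > 0 → not met
3. certified medical technologists 3 < 4 → not met
4. condition 'performs high-complexity testing' holds; instrument calibration 284 days ago vs limit 270 → not met
5. quality-management plan absent → not met
6. condition 'performs genetic testing' holds; proficiency testing 303 days ago vs limit 270 → not met
7. condition 'handles select agents' holds; qualified laboratory directors 3 ≥ 2 → met
Not met: 2, 3, 4, 5, 6

2, 3, 4, 5, 6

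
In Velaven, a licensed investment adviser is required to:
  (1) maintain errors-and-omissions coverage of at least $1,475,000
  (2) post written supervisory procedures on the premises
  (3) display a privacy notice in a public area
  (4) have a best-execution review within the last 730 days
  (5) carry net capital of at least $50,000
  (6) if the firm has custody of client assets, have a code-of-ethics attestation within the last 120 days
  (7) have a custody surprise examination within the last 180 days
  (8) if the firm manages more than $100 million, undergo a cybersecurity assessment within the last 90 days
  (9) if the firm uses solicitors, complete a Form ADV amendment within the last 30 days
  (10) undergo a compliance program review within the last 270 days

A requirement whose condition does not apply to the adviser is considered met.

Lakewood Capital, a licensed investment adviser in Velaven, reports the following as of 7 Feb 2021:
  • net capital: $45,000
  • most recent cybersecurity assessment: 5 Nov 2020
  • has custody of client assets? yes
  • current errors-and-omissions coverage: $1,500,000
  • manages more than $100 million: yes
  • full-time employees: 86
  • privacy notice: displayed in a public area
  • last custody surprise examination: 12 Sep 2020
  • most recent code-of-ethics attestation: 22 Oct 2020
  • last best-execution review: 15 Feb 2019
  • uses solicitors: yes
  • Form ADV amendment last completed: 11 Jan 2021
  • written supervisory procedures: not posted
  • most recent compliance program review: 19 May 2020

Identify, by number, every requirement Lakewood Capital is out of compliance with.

1. errors-and-omissions coverage $1,500,000 ≥ $1,475,000 → met
2. written supervisory procedures absent → not met
3. privacy notice present → met
4. best-execution review 723 days ago vs limit 730 → met
5. net capital $45,000 < $50,000 → not met
6. condition 'has custody of client assets' holds; code-of-ethics attestation 108 days ago vs limit 120 → met
7. custody surprise examination 148 days ago vs limit 180 → met
8. condition 'manages more than $100 million' holds; cybersecurity assessment 94 days ago vs limit 90 → not met
9. condition 'uses solicitors' holds; Form ADV amendment 27 days ago vs limit 30 → met
10. compliance program review 264 days ago vs limit 270 → met
Not met: 2, 5, 8

2, 5, 8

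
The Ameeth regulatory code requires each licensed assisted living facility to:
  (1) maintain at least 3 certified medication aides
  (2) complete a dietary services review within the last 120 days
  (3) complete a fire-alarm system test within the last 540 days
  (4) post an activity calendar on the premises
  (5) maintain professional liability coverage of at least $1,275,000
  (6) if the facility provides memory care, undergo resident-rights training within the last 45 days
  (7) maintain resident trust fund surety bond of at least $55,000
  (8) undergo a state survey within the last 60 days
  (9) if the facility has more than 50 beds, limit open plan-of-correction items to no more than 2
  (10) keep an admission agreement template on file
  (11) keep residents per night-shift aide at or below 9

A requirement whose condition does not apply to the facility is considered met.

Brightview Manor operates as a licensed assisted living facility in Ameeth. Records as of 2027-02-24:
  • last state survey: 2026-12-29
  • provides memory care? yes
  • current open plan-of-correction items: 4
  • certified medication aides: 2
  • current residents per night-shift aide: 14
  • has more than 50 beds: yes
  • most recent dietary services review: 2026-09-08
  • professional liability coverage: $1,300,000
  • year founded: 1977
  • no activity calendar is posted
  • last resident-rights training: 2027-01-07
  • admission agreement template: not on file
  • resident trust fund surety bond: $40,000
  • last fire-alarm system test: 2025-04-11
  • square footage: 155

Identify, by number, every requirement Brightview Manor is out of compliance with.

1. certified medication aides 2 < 3 → not met
2. dietary services review 169 days ago vs limit 120 → not met
3. fire-alarm system test 684 days ago vs limit 540 → not met
4. activity calendar absent → not met
5. professional liability coverage $1,300,000 ≥ $1,275,000 → met
6. condition 'provides memory care' holds; resident-rights training 48 days ago vs limit 45 → not met
7. resident trust fund surety bond $40,000 < $55,000 → not met
8. state survey 57 days ago vs limit 60 → met
9. condition 'has more than 50 beds' holds; open plan-of-correction items 4 > 2 → not met
10. admission agreement template absent → not met
11. residents per night-shift aide 14 > 9 → not met
Not met: 1, 2, 3, 4, 6, 7, 9, 10, 11

1, 2, 3, 4, 6, 7, 9, 10, 11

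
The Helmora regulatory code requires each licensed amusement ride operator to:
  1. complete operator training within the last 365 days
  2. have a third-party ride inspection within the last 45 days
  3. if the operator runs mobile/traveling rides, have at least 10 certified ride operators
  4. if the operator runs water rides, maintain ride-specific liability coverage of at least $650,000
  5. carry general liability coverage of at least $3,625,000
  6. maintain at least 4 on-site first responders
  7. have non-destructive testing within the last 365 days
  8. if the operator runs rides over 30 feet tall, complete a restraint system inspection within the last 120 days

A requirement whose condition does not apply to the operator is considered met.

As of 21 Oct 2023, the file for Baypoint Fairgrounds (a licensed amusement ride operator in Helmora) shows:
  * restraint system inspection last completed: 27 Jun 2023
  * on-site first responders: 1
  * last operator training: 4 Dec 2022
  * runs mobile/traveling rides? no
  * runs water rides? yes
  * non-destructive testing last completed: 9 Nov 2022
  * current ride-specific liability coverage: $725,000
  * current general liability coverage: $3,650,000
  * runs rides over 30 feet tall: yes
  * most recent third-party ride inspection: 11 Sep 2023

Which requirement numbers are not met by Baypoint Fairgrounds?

6

1. operator training 321 days ago vs limit 365 → met
2. third-party ride inspection 40 days ago vs limit 45 → met
3. condition 'runs mobile/traveling rides' does not hold → requirement n/a → met
4. condition 'runs water rides' holds; ride-specific liability coverage $725,000 ≥ $650,000 → met
5. general liability coverage $3,650,000 ≥ $3,625,000 → met
6. on-site first responders 1 < 4 → not met
7. non-destructive testing 346 days ago vs limit 365 → met
8. condition 'runs rides over 30 feet tall' holds; restraint system inspection 116 days ago vs limit 120 → met
Not met: 6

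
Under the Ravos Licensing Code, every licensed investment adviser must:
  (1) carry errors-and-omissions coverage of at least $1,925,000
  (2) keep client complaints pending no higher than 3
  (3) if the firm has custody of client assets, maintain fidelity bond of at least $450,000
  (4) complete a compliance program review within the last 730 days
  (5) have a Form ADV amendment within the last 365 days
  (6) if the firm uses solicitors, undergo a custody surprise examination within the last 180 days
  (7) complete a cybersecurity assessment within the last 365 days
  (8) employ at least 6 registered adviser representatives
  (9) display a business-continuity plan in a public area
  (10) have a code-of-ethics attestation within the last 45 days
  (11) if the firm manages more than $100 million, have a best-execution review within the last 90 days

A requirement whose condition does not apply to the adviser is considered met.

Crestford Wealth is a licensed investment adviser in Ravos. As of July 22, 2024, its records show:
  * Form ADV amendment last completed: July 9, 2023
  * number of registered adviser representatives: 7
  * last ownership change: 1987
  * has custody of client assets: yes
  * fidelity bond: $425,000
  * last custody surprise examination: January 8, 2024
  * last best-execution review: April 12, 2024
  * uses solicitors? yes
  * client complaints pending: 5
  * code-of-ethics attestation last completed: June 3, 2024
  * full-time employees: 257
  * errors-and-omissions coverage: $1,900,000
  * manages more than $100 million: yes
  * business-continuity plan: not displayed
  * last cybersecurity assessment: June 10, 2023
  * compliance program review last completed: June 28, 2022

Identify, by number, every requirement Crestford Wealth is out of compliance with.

1. errors-and-omissions coverage $1,900,000 < $1,925,000 → not met
2. client complaints pending 5 > 3 → not met
3. condition 'has custody of client assets' holds; fidelity bond $425,000 < $450,000 → not met
4. compliance program review 755 days ago vs limit 730 → not met
5. Form ADV amendment 379 days ago vs limit 365 → not met
6. condition 'uses solicitors' holds; custody surprise examination 196 days ago vs limit 180 → not met
7. cybersecurity assessment 408 days ago vs limit 365 → not met
8. registered adviser representatives 7 ≥ 6 → met
9. business-continuity plan absent → not met
10. code-of-ethics attestation 49 days ago vs limit 45 → not met
11. condition 'manages more than $100 million' holds; best-execution review 101 days ago vs limit 90 → not met
Not met: 1, 2, 3, 4, 5, 6, 7, 9, 10, 11

1, 2, 3, 4, 5, 6, 7, 9, 10, 11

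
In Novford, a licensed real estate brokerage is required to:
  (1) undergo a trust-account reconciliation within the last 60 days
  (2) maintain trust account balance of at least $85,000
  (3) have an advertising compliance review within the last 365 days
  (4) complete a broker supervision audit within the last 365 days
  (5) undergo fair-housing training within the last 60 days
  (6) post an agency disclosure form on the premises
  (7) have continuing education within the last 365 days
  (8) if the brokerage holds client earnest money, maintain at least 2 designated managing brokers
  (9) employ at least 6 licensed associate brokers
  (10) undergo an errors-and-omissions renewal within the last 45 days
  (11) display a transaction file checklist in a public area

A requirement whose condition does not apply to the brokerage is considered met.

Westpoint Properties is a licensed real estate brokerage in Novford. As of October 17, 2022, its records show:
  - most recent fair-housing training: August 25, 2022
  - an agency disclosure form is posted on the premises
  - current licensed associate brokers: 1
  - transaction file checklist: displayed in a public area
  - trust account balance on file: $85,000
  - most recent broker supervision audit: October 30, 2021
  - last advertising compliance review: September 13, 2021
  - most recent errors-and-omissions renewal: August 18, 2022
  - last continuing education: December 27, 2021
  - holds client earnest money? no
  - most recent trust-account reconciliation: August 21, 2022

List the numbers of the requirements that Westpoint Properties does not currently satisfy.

3, 9, 10

1. trust-account reconciliation 57 days ago vs limit 60 → met
2. trust account balance $85,000 ≥ $85,000 → met
3. advertising compliance review 399 days ago vs limit 365 → not met
4. broker supervision audit 352 days ago vs limit 365 → met
5. fair-housing training 53 days ago vs limit 60 → met
6. agency disclosure form present → met
7. continuing education 294 days ago vs limit 365 → met
8. condition 'holds client earnest money' does not hold → requirement n/a → met
9. licensed associate brokers 1 < 6 → not met
10. errors-and-omissions renewal 60 days ago vs limit 45 → not met
11. transaction file checklist present → met
Not met: 3, 9, 10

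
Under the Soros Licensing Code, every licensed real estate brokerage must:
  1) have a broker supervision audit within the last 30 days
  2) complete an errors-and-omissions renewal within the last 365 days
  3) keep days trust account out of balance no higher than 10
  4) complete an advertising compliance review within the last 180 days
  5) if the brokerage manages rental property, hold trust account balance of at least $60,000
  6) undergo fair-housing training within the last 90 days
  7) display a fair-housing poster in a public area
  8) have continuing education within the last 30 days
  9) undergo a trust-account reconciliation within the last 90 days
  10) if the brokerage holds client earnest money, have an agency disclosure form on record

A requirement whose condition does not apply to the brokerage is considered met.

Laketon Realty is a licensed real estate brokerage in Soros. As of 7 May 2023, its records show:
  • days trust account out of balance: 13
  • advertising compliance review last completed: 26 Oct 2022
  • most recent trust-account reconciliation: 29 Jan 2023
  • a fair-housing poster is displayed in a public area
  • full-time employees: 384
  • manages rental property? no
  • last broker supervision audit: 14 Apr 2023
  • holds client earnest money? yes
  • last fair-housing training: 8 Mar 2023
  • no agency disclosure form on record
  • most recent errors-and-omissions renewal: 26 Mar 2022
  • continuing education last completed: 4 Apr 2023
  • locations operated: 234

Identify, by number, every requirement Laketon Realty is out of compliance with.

1. broker supervision audit 23 days ago vs limit 30 → met
2. errors-and-omissions renewal 407 days ago vs limit 365 → not met
3. days trust account out of balance 13 > 10 → not met
4. advertising compliance review 193 days ago vs limit 180 → not met
5. condition 'manages rental property' does not hold → requirement n/a → met
6. fair-housing training 60 days ago vs limit 90 → met
7. fair-housing poster present → met
8. continuing education 33 days ago vs limit 30 → not met
9. trust-account reconciliation 98 days ago vs limit 90 → not met
10. condition 'holds client earnest money' holds; agency disclosure form absent → not met
Not met: 2, 3, 4, 8, 9, 10

2, 3, 4, 8, 9, 10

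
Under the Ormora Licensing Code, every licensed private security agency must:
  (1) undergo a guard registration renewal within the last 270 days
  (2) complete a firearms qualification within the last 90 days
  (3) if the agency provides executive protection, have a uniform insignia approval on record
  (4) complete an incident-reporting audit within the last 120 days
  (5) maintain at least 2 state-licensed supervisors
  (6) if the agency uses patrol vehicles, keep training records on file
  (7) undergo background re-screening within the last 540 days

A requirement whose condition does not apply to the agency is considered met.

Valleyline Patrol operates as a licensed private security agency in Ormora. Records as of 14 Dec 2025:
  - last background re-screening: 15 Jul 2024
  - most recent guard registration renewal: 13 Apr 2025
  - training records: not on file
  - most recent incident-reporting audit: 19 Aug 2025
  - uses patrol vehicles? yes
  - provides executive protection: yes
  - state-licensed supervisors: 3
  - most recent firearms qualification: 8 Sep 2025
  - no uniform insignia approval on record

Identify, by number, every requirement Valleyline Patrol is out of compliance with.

2, 3, 6

1. guard registration renewal 245 days ago vs limit 270 → met
2. firearms qualification 97 days ago vs limit 90 → not met
3. condition 'provides executive protection' holds; uniform insignia approval absent → not met
4. incident-reporting audit 117 days ago vs limit 120 → met
5. state-licensed supervisors 3 ≥ 2 → met
6. condition 'uses patrol vehicles' holds; training records absent → not met
7. background re-screening 517 days ago vs limit 540 → met
Not met: 2, 3, 6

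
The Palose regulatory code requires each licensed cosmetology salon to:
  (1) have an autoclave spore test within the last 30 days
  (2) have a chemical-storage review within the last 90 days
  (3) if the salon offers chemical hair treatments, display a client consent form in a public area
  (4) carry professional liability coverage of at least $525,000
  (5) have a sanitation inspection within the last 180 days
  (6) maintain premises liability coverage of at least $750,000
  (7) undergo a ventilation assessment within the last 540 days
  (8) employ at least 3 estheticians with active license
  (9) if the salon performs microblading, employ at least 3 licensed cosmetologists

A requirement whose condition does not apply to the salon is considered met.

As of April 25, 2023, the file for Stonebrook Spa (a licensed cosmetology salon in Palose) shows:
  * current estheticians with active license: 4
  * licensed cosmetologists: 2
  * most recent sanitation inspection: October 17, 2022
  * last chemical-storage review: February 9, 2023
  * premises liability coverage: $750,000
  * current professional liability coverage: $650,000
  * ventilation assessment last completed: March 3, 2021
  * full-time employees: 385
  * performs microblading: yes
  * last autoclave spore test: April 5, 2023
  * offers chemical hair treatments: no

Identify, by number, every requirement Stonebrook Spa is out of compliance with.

5, 7, 9

1. autoclave spore test 20 days ago vs limit 30 → met
2. chemical-storage review 75 days ago vs limit 90 → met
3. condition 'offers chemical hair treatments' does not hold → requirement n/a → met
4. professional liability coverage $650,000 ≥ $525,000 → met
5. sanitation inspection 190 days ago vs limit 180 → not met
6. premises liability coverage $750,000 ≥ $750,000 → met
7. ventilation assessment 783 days ago vs limit 540 → not met
8. estheticians with active license 4 ≥ 3 → met
9. condition 'performs microblading' holds; licensed cosmetologists 2 < 3 → not met
Not met: 5, 7, 9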